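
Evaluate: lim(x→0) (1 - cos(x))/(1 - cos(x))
This is a 0/0 indeterminate form.

Apply L'Hôpital's rule: differentiate numerator and denominator separately.
  f(x) = 1 - cos(x)   ⇒   f'(x) = sin(x)
  g(x) = 1 - cos(x)   ⇒   g'(x) = sin(x)
  lim(x→0) f'(x)/g'(x) = lim(x→0) (sin(x))/(sin(x))
  = 1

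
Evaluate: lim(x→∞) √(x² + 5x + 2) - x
This is an ∞-∞ indeterminate form.

Combine fractions or rationalize to convert ∞-∞ to 0/0 form:
  lim(x→∞) √(x² + 5x + 2) - x = 5/2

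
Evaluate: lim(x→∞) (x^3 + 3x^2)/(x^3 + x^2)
This is an ∞/∞ indeterminate form.

Apply L'Hôpital's rule: differentiate numerator and denominator separately.
  f(x) = x^3 + 3·x^2   ⇒   f'(x) = 3·x^2 + 6·x
  g(x) = x^3 + x^2   ⇒   g'(x) = 3·x^2 + 2·x
  lim(x→∞) f'(x)/g'(x) = lim(x→∞) (3·x^2 + 6·x)/(3·x^2 + 2·x)
  = 1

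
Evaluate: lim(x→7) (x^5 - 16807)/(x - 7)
This is a standard limit.

Factor or rationalize the expression:
  lim(x→7) (x^5 - 16807)/(x - 7) = 12005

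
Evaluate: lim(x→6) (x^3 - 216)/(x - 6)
This is a standard limit.

Factor or rationalize the expression:
  lim(x→6) (x^3 - 216)/(x - 6) = 108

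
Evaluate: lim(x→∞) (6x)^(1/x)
This is an exponential indeterminate form.

For exponential indeterminate forms, take the natural log:
  Let L = lim(x→∞) (6x)^(1/x)
  Then ln(L) = lim(x→∞) [exponent × ln(base)]
  Evaluate using L'Hôpital or standard limits, then exponentiate.
  L = 1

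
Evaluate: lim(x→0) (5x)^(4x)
This is an exponential indeterminate form.

For exponential indeterminate forms, take the natural log:
  Let L = lim(x→0) (5x)^(4x)
  Then ln(L) = lim(x→0) [exponent × ln(base)]
  Evaluate using L'Hôpital or standard limits, then exponentiate.
  L = 1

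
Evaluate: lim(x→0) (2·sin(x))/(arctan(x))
This is a 0/0 indeterminate form.

Apply L'Hôpital's rule: differentiate numerator and denominator separately.
  f(x) = 2·sin(x)   ⇒   f'(x) = 2·cos(x)
  g(x) = atan(x)   ⇒   g'(x) = 1/(x^2 + 1)
  lim(x→0) f'(x)/g'(x) = lim(x→0) (2·cos(x))/(1/(x^2 + 1))
  = 2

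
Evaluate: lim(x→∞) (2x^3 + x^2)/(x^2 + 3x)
This is an ∞/∞ indeterminate form.

Apply L'Hôpital's rule: differentiate numerator and denominator separately.
  f(x) = 2·x^3 + x^2   ⇒   f'(x) = 6·x^2 + 2·x
  g(x) = x^2 + 3·x   ⇒   g'(x) = 2·x + 3
  lim(x→∞) f'(x)/g'(x) = lim(x→∞) (6·x^2 + 2·x)/(2·x + 3)
  = ∞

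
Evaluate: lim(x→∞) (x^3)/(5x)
This is an ∞/∞ indeterminate form.

Apply L'Hôpital's rule: differentiate numerator and denominator separately.
  f(x) = x^3   ⇒   f'(x) = 3·x^2
  g(x) = 5·x   ⇒   g'(x) = 5
  lim(x→∞) f'(x)/g'(x) = lim(x→∞) (3·x^2)/(5)
  = ∞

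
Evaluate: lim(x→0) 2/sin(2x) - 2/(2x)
This is an ∞-∞ indeterminate form.

Combine fractions or rationalize to convert ∞-∞ to 0/0 form:
  lim(x→0) 2/sin(2x) - 2/(2x) = 0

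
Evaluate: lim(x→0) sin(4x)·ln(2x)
This is a 0·∞ indeterminate form.

Rewrite 0·∞ as a quotient (0/0 or ∞/∞ form), then apply L'Hôpital's rule:
  lim(x→0) sin(4x)·ln(2x) = 0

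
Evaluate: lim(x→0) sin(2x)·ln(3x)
This is a 0·∞ indeterminate form.

Rewrite 0·∞ as a quotient (0/0 or ∞/∞ form), then apply L'Hôpital's rule:
  lim(x→0) sin(2x)·ln(3x) = 0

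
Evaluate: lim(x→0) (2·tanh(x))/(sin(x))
This is a 0/0 indeterminate form.

Apply L'Hôpital's rule: differentiate numerator and denominator separately.
  f(x) = 2·tanh(x)   ⇒   f'(x) = 2 - 2·tanh(x)^2
  g(x) = sin(x)   ⇒   g'(x) = cos(x)
  lim(x→0) f'(x)/g'(x) = lim(x→0) (2 - 2·tanh(x)^2)/(cos(x))
  = 2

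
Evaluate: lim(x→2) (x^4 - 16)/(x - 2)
This is a standard limit.

Factor or rationalize the expression:
  lim(x→2) (x^4 - 16)/(x - 2) = 32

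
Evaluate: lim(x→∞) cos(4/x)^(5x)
This is an exponential indeterminate form.

For exponential indeterminate forms, take the natural log:
  Let L = lim(x→∞) cos(4/x)^(5x)
  Then ln(L) = lim(x→∞) [exponent × ln(base)]
  Evaluate using L'Hôpital or standard limits, then exponentiate.
  L = 1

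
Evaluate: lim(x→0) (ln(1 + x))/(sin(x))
This is a 0/0 indeterminate form.

Apply L'Hôpital's rule: differentiate numerator and denominator separately.
  f(x) = ln(x + 1)   ⇒   f'(x) = 1/(x + 1)
  g(x) = sin(x)   ⇒   g'(x) = cos(x)
  lim(x→0) f'(x)/g'(x) = lim(x→0) (1/(x + 1))/(cos(x))
  = 1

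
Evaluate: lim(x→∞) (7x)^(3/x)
This is an exponential indeterminate form.

For exponential indeterminate forms, take the natural log:
  Let L = lim(x→∞) (7x)^(3/x)
  Then ln(L) = lim(x→∞) [exponent × ln(base)]
  Evaluate using L'Hôpital or standard limits, then exponentiate.
  L = 1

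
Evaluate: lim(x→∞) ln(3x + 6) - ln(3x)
This is an ∞-∞ indeterminate form.

Combine fractions or rationalize to convert ∞-∞ to 0/0 form:
  lim(x→∞) ln(3x + 6) - ln(3x) = 0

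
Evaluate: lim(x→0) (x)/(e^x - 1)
This is a 0/0 indeterminate form.

Apply L'Hôpital's rule: differentiate numerator and denominator separately.
  f(x) = x   ⇒   f'(x) = 1
  g(x) = e^(x) - 1   ⇒   g'(x) = e^(x)
  lim(x→0) f'(x)/g'(x) = lim(x→0) (1)/(e^(x))
  = 1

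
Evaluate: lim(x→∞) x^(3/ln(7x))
This is an exponential indeterminate form.

For exponential indeterminate forms, take the natural log:
  Let L = lim(x→∞) x^(3/ln(7x))
  Then ln(L) = lim(x→∞) [exponent × ln(base)]
  Evaluate using L'Hôpital or standard limits, then exponentiate.
  L = e^(3)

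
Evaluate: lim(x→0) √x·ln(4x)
This is a 0·∞ indeterminate form.

Rewrite 0·∞ as a quotient (0/0 or ∞/∞ form), then apply L'Hôpital's rule:
  lim(x→0) √x·ln(4x) = 0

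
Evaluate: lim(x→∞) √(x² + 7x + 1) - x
This is an ∞-∞ indeterminate form.

Combine fractions or rationalize to convert ∞-∞ to 0/0 form:
  lim(x→∞) √(x² + 7x + 1) - x = 7/2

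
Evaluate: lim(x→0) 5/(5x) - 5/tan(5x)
This is an ∞-∞ indeterminate form.

Combine fractions or rationalize to convert ∞-∞ to 0/0 form:
  lim(x→0) 5/(5x) - 5/tan(5x) = 0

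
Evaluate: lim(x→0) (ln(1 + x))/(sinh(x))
This is a 0/0 indeterminate form.

Apply L'Hôpital's rule: differentiate numerator and denominator separately.
  f(x) = ln(x + 1)   ⇒   f'(x) = 1/(x + 1)
  g(x) = sinh(x)   ⇒   g'(x) = cosh(x)
  lim(x→0) f'(x)/g'(x) = lim(x→0) (1/(x + 1))/(cosh(x))
  = 1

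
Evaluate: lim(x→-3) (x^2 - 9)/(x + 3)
This is a standard limit.

Factor or rationalize the expression:
  lim(x→-3) (x^2 - 9)/(x + 3) = -6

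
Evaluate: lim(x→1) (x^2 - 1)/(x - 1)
This is a standard limit.

Factor or rationalize the expression:
  lim(x→1) (x^2 - 1)/(x - 1) = 2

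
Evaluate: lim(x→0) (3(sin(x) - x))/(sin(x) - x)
This is a 0/0 indeterminate form.

Apply L'Hôpital's rule: differentiate numerator and denominator separately.
  f(x) = -3·x + 3·sin(x)   ⇒   f'(x) = 3·cos(x) - 3
  g(x) = -x + sin(x)   ⇒   g'(x) = cos(x) - 1
  lim(x→0) f'(x)/g'(x) = lim(x→0) (3·cos(x) - 3)/(cos(x) - 1)
  = 3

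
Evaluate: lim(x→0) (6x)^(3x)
This is an exponential indeterminate form.

For exponential indeterminate forms, take the natural log:
  Let L = lim(x→0) (6x)^(3x)
  Then ln(L) = lim(x→0) [exponent × ln(base)]
  Evaluate using L'Hôpital or standard limits, then exponentiate.
  L = 1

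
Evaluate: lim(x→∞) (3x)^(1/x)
This is an exponential indeterminate form.

For exponential indeterminate forms, take the natural log:
  Let L = lim(x→∞) (3x)^(1/x)
  Then ln(L) = lim(x→∞) [exponent × ln(base)]
  Evaluate using L'Hôpital or standard limits, then exponentiate.
  L = 1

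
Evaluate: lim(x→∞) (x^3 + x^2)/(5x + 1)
This is an ∞/∞ indeterminate form.

Apply L'Hôpital's rule: differentiate numerator and denominator separately.
  f(x) = x^3 + x^2   ⇒   f'(x) = 3·x^2 + 2·x
  g(x) = 5·x + 1   ⇒   g'(x) = 5
  lim(x→∞) f'(x)/g'(x) = lim(x→∞) (3·x^2 + 2·x)/(5)
  = ∞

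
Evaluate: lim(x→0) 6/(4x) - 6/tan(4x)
This is an ∞-∞ indeterminate form.

Combine fractions or rationalize to convert ∞-∞ to 0/0 form:
  lim(x→0) 6/(4x) - 6/tan(4x) = 0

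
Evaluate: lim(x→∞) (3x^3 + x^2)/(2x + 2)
This is an ∞/∞ indeterminate form.

Apply L'Hôpital's rule: differentiate numerator and denominator separately.
  f(x) = 3·x^3 + x^2   ⇒   f'(x) = 9·x^2 + 2·x
  g(x) = 2·x + 2   ⇒   g'(x) = 2
  lim(x→∞) f'(x)/g'(x) = lim(x→∞) (9·x^2 + 2·x)/(2)
  = ∞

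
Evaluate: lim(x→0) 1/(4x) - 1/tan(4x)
This is an ∞-∞ indeterminate form.

Combine fractions or rationalize to convert ∞-∞ to 0/0 form:
  lim(x→0) 1/(4x) - 1/tan(4x) = 0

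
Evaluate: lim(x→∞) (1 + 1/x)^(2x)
This is an exponential indeterminate form.

For exponential indeterminate forms, take the natural log:
  Let L = lim(x→∞) (1 + 1/x)^(2x)
  Then ln(L) = lim(x→∞) [exponent × ln(base)]
  Evaluate using L'Hôpital or standard limits, then exponentiate.
  L = e²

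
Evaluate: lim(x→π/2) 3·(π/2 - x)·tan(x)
This is a 0·∞ indeterminate form.

Rewrite 0·∞ as a quotient (0/0 or ∞/∞ form), then apply L'Hôpital's rule:
  lim(x→π/2) 3·(π/2 - x)·tan(x) = 3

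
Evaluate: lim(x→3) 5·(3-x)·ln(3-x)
This is a 0·∞ indeterminate form.

Rewrite 0·∞ as a quotient (0/0 or ∞/∞ form), then apply L'Hôpital's rule:
  lim(x→3) 5·(3-x)·ln(3-x) = 0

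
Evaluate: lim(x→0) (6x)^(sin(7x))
This is an exponential indeterminate form.

For exponential indeterminate forms, take the natural log:
  Let L = lim(x→0) (6x)^(sin(7x))
  Then ln(L) = lim(x→0) [exponent × ln(base)]
  Evaluate using L'Hôpital or standard limits, then exponentiate.
  L = 1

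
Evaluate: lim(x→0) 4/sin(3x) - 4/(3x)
This is an ∞-∞ indeterminate form.

Combine fractions or rationalize to convert ∞-∞ to 0/0 form:
  lim(x→0) 4/sin(3x) - 4/(3x) = 0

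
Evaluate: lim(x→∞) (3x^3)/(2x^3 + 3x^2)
This is an ∞/∞ indeterminate form.

Apply L'Hôpital's rule: differentiate numerator and denominator separately.
  f(x) = 3·x^3   ⇒   f'(x) = 9·x^2
  g(x) = 2·x^3 + 3·x^2   ⇒   g'(x) = 6·x^2 + 6·x
  lim(x→∞) f'(x)/g'(x) = lim(x→∞) (9·x^2)/(6·x^2 + 6·x)
  = 3/2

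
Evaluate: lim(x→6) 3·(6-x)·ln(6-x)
This is a 0·∞ indeterminate form.

Rewrite 0·∞ as a quotient (0/0 or ∞/∞ form), then apply L'Hôpital's rule:
  lim(x→6) 3·(6-x)·ln(6-x) = 0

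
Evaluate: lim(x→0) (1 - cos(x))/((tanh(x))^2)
This is a 0/0 indeterminate form.

Apply L'Hôpital's rule: differentiate numerator and denominator separately.
  f(x) = 1 - cos(x)   ⇒   f'(x) = sin(x)
  g(x) = tanh(x)^2   ⇒   g'(x) = (2 - 2·tanh(x)^2)·tanh(x)
  lim(x→0) f'(x)/g'(x) = lim(x→0) (sin(x))/((2 - 2·tanh(x)^2)·tanh(x))
  = 1/2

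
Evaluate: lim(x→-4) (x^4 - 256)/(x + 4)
This is a standard limit.

Factor or rationalize the expression:
  lim(x→-4) (x^4 - 256)/(x + 4) = -256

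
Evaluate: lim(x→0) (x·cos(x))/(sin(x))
This is a 0/0 indeterminate form.

Apply L'Hôpital's rule: differentiate numerator and denominator separately.
  f(x) = x·cos(x)   ⇒   f'(x) = -x·sin(x) + cos(x)
  g(x) = sin(x)   ⇒   g'(x) = cos(x)
  lim(x→0) f'(x)/g'(x) = lim(x→0) (-x·sin(x) + cos(x))/(cos(x))
  = 1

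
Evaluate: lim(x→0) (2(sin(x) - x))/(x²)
This is a 0/0 indeterminate form.

Apply L'Hôpital's rule: differentiate numerator and denominator separately.
  f(x) = -2·x + 2·sin(x)   ⇒   f'(x) = 2·cos(x) - 2
  g(x) = x^2   ⇒   g'(x) = 2·x
  lim(x→0) f'(x)/g'(x) = lim(x→0) (2·cos(x) - 2)/(2·x)
  = 0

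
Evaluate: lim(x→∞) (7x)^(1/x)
This is an exponential indeterminate form.

For exponential indeterminate forms, take the natural log:
  Let L = lim(x→∞) (7x)^(1/x)
  Then ln(L) = lim(x→∞) [exponent × ln(base)]
  Evaluate using L'Hôpital or standard limits, then exponentiate.
  L = 1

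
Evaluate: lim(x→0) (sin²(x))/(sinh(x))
This is a 0/0 indeterminate form.

Apply L'Hôpital's rule: differentiate numerator and denominator separately.
  f(x) = sin(x)^2   ⇒   f'(x) = 2·sin(x)·cos(x)
  g(x) = sinh(x)   ⇒   g'(x) = cosh(x)
  lim(x→0) f'(x)/g'(x) = lim(x→0) (2·sin(x)·cos(x))/(cosh(x))
  = 0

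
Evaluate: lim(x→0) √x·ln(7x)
This is a 0·∞ indeterminate form.

Rewrite 0·∞ as a quotient (0/0 or ∞/∞ form), then apply L'Hôpital's rule:
  lim(x→0) √x·ln(7x) = 0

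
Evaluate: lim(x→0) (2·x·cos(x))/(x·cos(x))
This is a 0/0 indeterminate form.

Apply L'Hôpital's rule: differentiate numerator and denominator separately.
  f(x) = 2·x·cos(x)   ⇒   f'(x) = -2·x·sin(x) + 2·cos(x)
  g(x) = x·cos(x)   ⇒   g'(x) = -x·sin(x) + cos(x)
  lim(x→0) f'(x)/g'(x) = lim(x→0) (-2·x·sin(x) + 2·cos(x))/(-x·sin(x) + cos(x))
  = 2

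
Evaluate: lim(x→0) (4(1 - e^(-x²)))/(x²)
This is a 0/0 indeterminate form.

Apply L'Hôpital's rule: differentiate numerator and denominator separately.
  f(x) = 4 - 4·e^(-x^2)   ⇒   f'(x) = 8·x·e^(-x^2)
  g(x) = x^2   ⇒   g'(x) = 2·x
  lim(x→0) f'(x)/g'(x) = lim(x→0) (8·x·e^(-x^2))/(2·x)
  = 4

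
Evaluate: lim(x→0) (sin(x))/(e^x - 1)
This is a 0/0 indeterminate form.

Apply L'Hôpital's rule: differentiate numerator and denominator separately.
  f(x) = sin(x)   ⇒   f'(x) = cos(x)
  g(x) = e^(x) - 1   ⇒   g'(x) = e^(x)
  lim(x→0) f'(x)/g'(x) = lim(x→0) (cos(x))/(e^(x))
  = 1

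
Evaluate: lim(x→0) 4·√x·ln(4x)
This is a 0·∞ indeterminate form.

Rewrite 0·∞ as a quotient (0/0 or ∞/∞ form), then apply L'Hôpital's rule:
  lim(x→0) 4·√x·ln(4x) = 0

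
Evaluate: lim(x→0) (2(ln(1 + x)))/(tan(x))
This is a 0/0 indeterminate form.

Apply L'Hôpital's rule: differentiate numerator and denominator separately.
  f(x) = 2·ln(x + 1)   ⇒   f'(x) = 2/(x + 1)
  g(x) = tan(x)   ⇒   g'(x) = tan(x)^2 + 1
  lim(x→0) f'(x)/g'(x) = lim(x→0) (2/(x + 1))/(tan(x)^2 + 1)
  = 2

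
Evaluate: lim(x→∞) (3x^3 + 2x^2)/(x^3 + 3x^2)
This is an ∞/∞ indeterminate form.

Apply L'Hôpital's rule: differentiate numerator and denominator separately.
  f(x) = 3·x^3 + 2·x^2   ⇒   f'(x) = 9·x^2 + 4·x
  g(x) = x^3 + 3·x^2   ⇒   g'(x) = 3·x^2 + 6·x
  lim(x→∞) f'(x)/g'(x) = lim(x→∞) (9·x^2 + 4·x)/(3·x^2 + 6·x)
  = 3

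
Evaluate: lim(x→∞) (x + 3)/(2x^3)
This is an ∞/∞ indeterminate form.

Apply L'Hôpital's rule: differentiate numerator and denominator separately.
  f(x) = x + 3   ⇒   f'(x) = 1
  g(x) = 2·x^3   ⇒   g'(x) = 6·x^2
  lim(x→∞) f'(x)/g'(x) = lim(x→∞) (1)/(6·x^2)
  = 0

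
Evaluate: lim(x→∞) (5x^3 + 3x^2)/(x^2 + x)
This is an ∞/∞ indeterminate form.

Apply L'Hôpital's rule: differentiate numerator and denominator separately.
  f(x) = 5·x^3 + 3·x^2   ⇒   f'(x) = 15·x^2 + 6·x
  g(x) = x^2 + x   ⇒   g'(x) = 2·x + 1
  lim(x→∞) f'(x)/g'(x) = lim(x→∞) (15·x^2 + 6·x)/(2·x + 1)
  = ∞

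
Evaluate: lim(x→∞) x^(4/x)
This is an exponential indeterminate form.

For exponential indeterminate forms, take the natural log:
  Let L = lim(x→∞) x^(4/x)
  Then ln(L) = lim(x→∞) [exponent × ln(base)]
  Evaluate using L'Hôpital or standard limits, then exponentiate.
  L = 1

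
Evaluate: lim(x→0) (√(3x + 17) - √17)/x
This is a standard limit.

Factor or rationalize the expression:
  lim(x→0) (√(3x + 17) - √17)/x = 3·sqrt(17)/34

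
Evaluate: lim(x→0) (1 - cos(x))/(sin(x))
This is a 0/0 indeterminate form.

Apply L'Hôpital's rule: differentiate numerator and denominator separately.
  f(x) = 1 - cos(x)   ⇒   f'(x) = sin(x)
  g(x) = sin(x)   ⇒   g'(x) = cos(x)
  lim(x→0) f'(x)/g'(x) = lim(x→0) (sin(x))/(cos(x))
  = 0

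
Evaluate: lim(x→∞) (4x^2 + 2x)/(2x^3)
This is an ∞/∞ indeterminate form.

Apply L'Hôpital's rule: differentiate numerator and denominator separately.
  f(x) = 4·x^2 + 2·x   ⇒   f'(x) = 8·x + 2
  g(x) = 2·x^3   ⇒   g'(x) = 6·x^2
  lim(x→∞) f'(x)/g'(x) = lim(x→∞) (8·x + 2)/(6·x^2)
  = 0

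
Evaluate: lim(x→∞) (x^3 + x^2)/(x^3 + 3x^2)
This is an ∞/∞ indeterminate form.

Apply L'Hôpital's rule: differentiate numerator and denominator separately.
  f(x) = x^3 + x^2   ⇒   f'(x) = 3·x^2 + 2·x
  g(x) = x^3 + 3·x^2   ⇒   g'(x) = 3·x^2 + 6·x
  lim(x→∞) f'(x)/g'(x) = lim(x→∞) (3·x^2 + 2·x)/(3·x^2 + 6·x)
  = 1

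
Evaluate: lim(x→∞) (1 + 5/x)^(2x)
This is an exponential indeterminate form.

For exponential indeterminate forms, take the natural log:
  Let L = lim(x→∞) (1 + 5/x)^(2x)
  Then ln(L) = lim(x→∞) [exponent × ln(base)]
  Evaluate using L'Hôpital or standard limits, then exponentiate.
  L = e^(10)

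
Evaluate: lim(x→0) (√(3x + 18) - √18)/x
This is a standard limit.

Factor or rationalize the expression:
  lim(x→0) (√(3x + 18) - √18)/x = sqrt(2)/4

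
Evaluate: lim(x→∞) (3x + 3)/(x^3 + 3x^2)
This is an ∞/∞ indeterminate form.

Apply L'Hôpital's rule: differentiate numerator and denominator separately.
  f(x) = 3·x + 3   ⇒   f'(x) = 3
  g(x) = x^3 + 3·x^2   ⇒   g'(x) = 3·x^2 + 6·x
  lim(x→∞) f'(x)/g'(x) = lim(x→∞) (3)/(3·x^2 + 6·x)
  = 0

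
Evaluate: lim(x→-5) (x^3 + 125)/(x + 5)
This is a standard limit.

Factor or rationalize the expression:
  lim(x→-5) (x^3 + 125)/(x + 5) = 75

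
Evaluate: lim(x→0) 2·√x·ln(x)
This is a 0·∞ indeterminate form.

Rewrite 0·∞ as a quotient (0/0 or ∞/∞ form), then apply L'Hôpital's rule:
  lim(x→0) 2·√x·ln(x) = 0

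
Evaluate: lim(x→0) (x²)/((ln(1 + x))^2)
This is a 0/0 indeterminate form.

Apply L'Hôpital's rule: differentiate numerator and denominator separately.
  f(x) = x^2   ⇒   f'(x) = 2·x
  g(x) = ln(x + 1)^2   ⇒   g'(x) = 2·ln(x + 1)/(x + 1)
  lim(x→0) f'(x)/g'(x) = lim(x→0) (2·x)/(2·ln(x + 1)/(x + 1))
  = 1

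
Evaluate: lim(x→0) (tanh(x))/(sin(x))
This is a 0/0 indeterminate form.

Apply L'Hôpital's rule: differentiate numerator and denominator separately.
  f(x) = tanh(x)   ⇒   f'(x) = 1 - tanh(x)^2
  g(x) = sin(x)   ⇒   g'(x) = cos(x)
  lim(x→0) f'(x)/g'(x) = lim(x→0) (1 - tanh(x)^2)/(cos(x))
  = 1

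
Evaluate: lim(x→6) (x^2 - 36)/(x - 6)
This is a standard limit.

Factor or rationalize the expression:
  lim(x→6) (x^2 - 36)/(x - 6) = 12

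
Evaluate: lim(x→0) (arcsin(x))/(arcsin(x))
This is a 0/0 indeterminate form.

Apply L'Hôpital's rule: differentiate numerator and denominator separately.
  f(x) = asin(x)   ⇒   f'(x) = 1/sqrt(1 - x^2)
  g(x) = asin(x)   ⇒   g'(x) = 1/sqrt(1 - x^2)
  lim(x→0) f'(x)/g'(x) = lim(x→0) (1/sqrt(1 - x^2))/(1/sqrt(1 - x^2))
  = 1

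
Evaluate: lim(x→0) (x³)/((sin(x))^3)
This is a 0/0 indeterminate form.

Apply L'Hôpital's rule: differentiate numerator and denominator separately.
  f(x) = x^3   ⇒   f'(x) = 3·x^2
  g(x) = sin(x)^3   ⇒   g'(x) = 3·sin(x)^2·cos(x)
  lim(x→0) f'(x)/g'(x) = lim(x→0) (3·x^2)/(3·sin(x)^2·cos(x))
  = 1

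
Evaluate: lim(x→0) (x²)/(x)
This is a 0/0 indeterminate form.

Apply L'Hôpital's rule: differentiate numerator and denominator separately.
  f(x) = x^2   ⇒   f'(x) = 2·x
  g(x) = x   ⇒   g'(x) = 1
  lim(x→0) f'(x)/g'(x) = lim(x→0) (2·x)/(1)
  = 0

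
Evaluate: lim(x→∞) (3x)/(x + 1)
This is an ∞/∞ indeterminate form.

Apply L'Hôpital's rule: differentiate numerator and denominator separately.
  f(x) = 3·x   ⇒   f'(x) = 3
  g(x) = x + 1   ⇒   g'(x) = 1
  lim(x→∞) f'(x)/g'(x) = lim(x→∞) (3)/(1)
  = 3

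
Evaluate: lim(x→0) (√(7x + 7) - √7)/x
This is a standard limit.

Factor or rationalize the expression:
  lim(x→0) (√(7x + 7) - √7)/x = sqrt(7)/2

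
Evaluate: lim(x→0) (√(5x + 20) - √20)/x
This is a standard limit.

Factor or rationalize the expression:
  lim(x→0) (√(5x + 20) - √20)/x = sqrt(5)/4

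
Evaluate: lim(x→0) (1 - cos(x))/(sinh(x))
This is a 0/0 indeterminate form.

Apply L'Hôpital's rule: differentiate numerator and denominator separately.
  f(x) = 1 - cos(x)   ⇒   f'(x) = sin(x)
  g(x) = sinh(x)   ⇒   g'(x) = cosh(x)
  lim(x→0) f'(x)/g'(x) = lim(x→0) (sin(x))/(cosh(x))
  = 0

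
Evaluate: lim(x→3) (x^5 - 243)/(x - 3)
This is a standard limit.

Factor or rationalize the expression:
  lim(x→3) (x^5 - 243)/(x - 3) = 405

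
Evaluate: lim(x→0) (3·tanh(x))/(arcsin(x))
This is a 0/0 indeterminate form.

Apply L'Hôpital's rule: differentiate numerator and denominator separately.
  f(x) = 3·tanh(x)   ⇒   f'(x) = 3 - 3·tanh(x)^2
  g(x) = asin(x)   ⇒   g'(x) = 1/sqrt(1 - x^2)
  lim(x→0) f'(x)/g'(x) = lim(x→0) (3 - 3·tanh(x)^2)/(1/sqrt(1 - x^2))
  = 3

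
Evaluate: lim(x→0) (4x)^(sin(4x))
This is an exponential indeterminate form.

For exponential indeterminate forms, take the natural log:
  Let L = lim(x→0) (4x)^(sin(4x))
  Then ln(L) = lim(x→0) [exponent × ln(base)]
  Evaluate using L'Hôpital or standard limits, then exponentiate.
  L = 1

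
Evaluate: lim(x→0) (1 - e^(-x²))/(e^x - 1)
This is a 0/0 indeterminate form.

Apply L'Hôpital's rule: differentiate numerator and denominator separately.
  f(x) = 1 - e^(-x^2)   ⇒   f'(x) = 2·x·e^(-x^2)
  g(x) = e^(x) - 1   ⇒   g'(x) = e^(x)
  lim(x→0) f'(x)/g'(x) = lim(x→0) (2·x·e^(-x^2))/(e^(x))
  = 0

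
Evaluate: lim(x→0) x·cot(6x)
This is a 0·∞ indeterminate form.

Rewrite 0·∞ as a quotient (0/0 or ∞/∞ form), then apply L'Hôpital's rule:
  lim(x→0) x·cot(6x) = 1/6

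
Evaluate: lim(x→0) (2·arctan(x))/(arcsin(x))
This is a 0/0 indeterminate form.

Apply L'Hôpital's rule: differentiate numerator and denominator separately.
  f(x) = 2·atan(x)   ⇒   f'(x) = 2/(x^2 + 1)
  g(x) = asin(x)   ⇒   g'(x) = 1/sqrt(1 - x^2)
  lim(x→0) f'(x)/g'(x) = lim(x→0) (2/(x^2 + 1))/(1/sqrt(1 - x^2))
  = 2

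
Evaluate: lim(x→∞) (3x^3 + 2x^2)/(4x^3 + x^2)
This is an ∞/∞ indeterminate form.

Apply L'Hôpital's rule: differentiate numerator and denominator separately.
  f(x) = 3·x^3 + 2·x^2   ⇒   f'(x) = 9·x^2 + 4·x
  g(x) = 4·x^3 + x^2   ⇒   g'(x) = 12·x^2 + 2·x
  lim(x→∞) f'(x)/g'(x) = lim(x→∞) (9·x^2 + 4·x)/(12·x^2 + 2·x)
  = 3/4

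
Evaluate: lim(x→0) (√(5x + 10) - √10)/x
This is a standard limit.

Factor or rationalize the expression:
  lim(x→0) (√(5x + 10) - √10)/x = sqrt(10)/4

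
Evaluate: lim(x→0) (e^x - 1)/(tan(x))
This is a 0/0 indeterminate form.

Apply L'Hôpital's rule: differentiate numerator and denominator separately.
  f(x) = e^(x) - 1   ⇒   f'(x) = e^(x)
  g(x) = tan(x)   ⇒   g'(x) = tan(x)^2 + 1
  lim(x→0) f'(x)/g'(x) = lim(x→0) (e^(x))/(tan(x)^2 + 1)
  = 1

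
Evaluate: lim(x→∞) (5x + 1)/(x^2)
This is an ∞/∞ indeterminate form.

Apply L'Hôpital's rule: differentiate numerator and denominator separately.
  f(x) = 5·x + 1   ⇒   f'(x) = 5
  g(x) = x^2   ⇒   g'(x) = 2·x
  lim(x→∞) f'(x)/g'(x) = lim(x→∞) (5)/(2·x)
  = 0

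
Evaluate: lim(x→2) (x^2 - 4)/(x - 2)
This is a standard limit.

Factor or rationalize the expression:
  lim(x→2) (x^2 - 4)/(x - 2) = 4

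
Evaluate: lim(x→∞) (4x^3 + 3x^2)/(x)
This is an ∞/∞ indeterminate form.

Apply L'Hôpital's rule: differentiate numerator and denominator separately.
  f(x) = 4·x^3 + 3·x^2   ⇒   f'(x) = 12·x^2 + 6·x
  g(x) = x   ⇒   g'(x) = 1
  lim(x→∞) f'(x)/g'(x) = lim(x→∞) (12·x^2 + 6·x)/(1)
  = ∞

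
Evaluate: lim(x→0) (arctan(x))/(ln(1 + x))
This is a 0/0 indeterminate form.

Apply L'Hôpital's rule: differentiate numerator and denominator separately.
  f(x) = atan(x)   ⇒   f'(x) = 1/(x^2 + 1)
  g(x) = ln(x + 1)   ⇒   g'(x) = 1/(x + 1)
  lim(x→0) f'(x)/g'(x) = lim(x→0) (1/(x^2 + 1))/(1/(x + 1))
  = 1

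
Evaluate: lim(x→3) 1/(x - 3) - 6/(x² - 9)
This is an ∞-∞ indeterminate form.

Combine fractions or rationalize to convert ∞-∞ to 0/0 form:
  lim(x→3) 1/(x - 3) - 6/(x² - 9) = 1/6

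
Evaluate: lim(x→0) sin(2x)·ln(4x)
This is a 0·∞ indeterminate form.

Rewrite 0·∞ as a quotient (0/0 or ∞/∞ form), then apply L'Hôpital's rule:
  lim(x→0) sin(2x)·ln(4x) = 0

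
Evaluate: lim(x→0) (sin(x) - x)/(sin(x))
This is a 0/0 indeterminate form.

Apply L'Hôpital's rule: differentiate numerator and denominator separately.
  f(x) = -x + sin(x)   ⇒   f'(x) = cos(x) - 1
  g(x) = sin(x)   ⇒   g'(x) = cos(x)
  lim(x→0) f'(x)/g'(x) = lim(x→0) (cos(x) - 1)/(cos(x))
  = 0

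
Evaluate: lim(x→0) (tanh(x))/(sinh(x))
This is a 0/0 indeterminate form.

Apply L'Hôpital's rule: differentiate numerator and denominator separately.
  f(x) = tanh(x)   ⇒   f'(x) = 1 - tanh(x)^2
  g(x) = sinh(x)   ⇒   g'(x) = cosh(x)
  lim(x→0) f'(x)/g'(x) = lim(x→0) (1 - tanh(x)^2)/(cosh(x))
  = 1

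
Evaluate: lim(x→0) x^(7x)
This is an exponential indeterminate form.

For exponential indeterminate forms, take the natural log:
  Let L = lim(x→0) x^(7x)
  Then ln(L) = lim(x→0) [exponent × ln(base)]
  Evaluate using L'Hôpital or standard limits, then exponentiate.
  L = 1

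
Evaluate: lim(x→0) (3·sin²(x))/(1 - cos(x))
This is a 0/0 indeterminate form.

Apply L'Hôpital's rule: differentiate numerator and denominator separately.
  f(x) = 3·sin(x)^2   ⇒   f'(x) = 6·sin(x)·cos(x)
  g(x) = 1 - cos(x)   ⇒   g'(x) = sin(x)
  lim(x→0) f'(x)/g'(x) = lim(x→0) (6·sin(x)·cos(x))/(sin(x))
  = 6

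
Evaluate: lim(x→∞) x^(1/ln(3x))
This is an exponential indeterminate form.

For exponential indeterminate forms, take the natural log:
  Let L = lim(x→∞) x^(1/ln(3x))
  Then ln(L) = lim(x→∞) [exponent × ln(base)]
  Evaluate using L'Hôpital or standard limits, then exponentiate.
  L = e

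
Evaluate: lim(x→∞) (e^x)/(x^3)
This is an ∞/∞ indeterminate form.

Apply L'Hôpital's rule: differentiate numerator and denominator separately.
  f(x) = e^(x)   ⇒   f'(x) = e^(x)
  g(x) = x^3   ⇒   g'(x) = 3·x^2
  lim(x→∞) f'(x)/g'(x) = lim(x→∞) (e^(x))/(3·x^2)
  = ∞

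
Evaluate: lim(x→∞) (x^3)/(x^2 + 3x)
This is an ∞/∞ indeterminate form.

Apply L'Hôpital's rule: differentiate numerator and denominator separately.
  f(x) = x^3   ⇒   f'(x) = 3·x^2
  g(x) = x^2 + 3·x   ⇒   g'(x) = 2·x + 3
  lim(x→∞) f'(x)/g'(x) = lim(x→∞) (3·x^2)/(2·x + 3)
  = ∞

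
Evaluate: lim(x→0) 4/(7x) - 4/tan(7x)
This is an ∞-∞ indeterminate form.

Combine fractions or rationalize to convert ∞-∞ to 0/0 form:
  lim(x→0) 4/(7x) - 4/tan(7x) = 0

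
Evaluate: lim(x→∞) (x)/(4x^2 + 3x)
This is an ∞/∞ indeterminate form.

Apply L'Hôpital's rule: differentiate numerator and denominator separately.
  f(x) = x   ⇒   f'(x) = 1
  g(x) = 4·x^2 + 3·x   ⇒   g'(x) = 8·x + 3
  lim(x→∞) f'(x)/g'(x) = lim(x→∞) (1)/(8·x + 3)
  = 0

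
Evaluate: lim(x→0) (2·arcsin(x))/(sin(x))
This is a 0/0 indeterminate form.

Apply L'Hôpital's rule: differentiate numerator and denominator separately.
  f(x) = 2·asin(x)   ⇒   f'(x) = 2/sqrt(1 - x^2)
  g(x) = sin(x)   ⇒   g'(x) = cos(x)
  lim(x→0) f'(x)/g'(x) = lim(x→0) (2/sqrt(1 - x^2))/(cos(x))
  = 2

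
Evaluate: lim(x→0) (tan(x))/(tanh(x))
This is a 0/0 indeterminate form.

Apply L'Hôpital's rule: differentiate numerator and denominator separately.
  f(x) = tan(x)   ⇒   f'(x) = tan(x)^2 + 1
  g(x) = tanh(x)   ⇒   g'(x) = 1 - tanh(x)^2
  lim(x→0) f'(x)/g'(x) = lim(x→0) (tan(x)^2 + 1)/(1 - tanh(x)^2)
  = 1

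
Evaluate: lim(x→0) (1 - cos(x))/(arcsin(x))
This is a 0/0 indeterminate form.

Apply L'Hôpital's rule: differentiate numerator and denominator separately.
  f(x) = 1 - cos(x)   ⇒   f'(x) = sin(x)
  g(x) = asin(x)   ⇒   g'(x) = 1/sqrt(1 - x^2)
  lim(x→0) f'(x)/g'(x) = lim(x→0) (sin(x))/(1/sqrt(1 - x^2))
  = 0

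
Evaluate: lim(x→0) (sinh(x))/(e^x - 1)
This is a 0/0 indeterminate form.

Apply L'Hôpital's rule: differentiate numerator and denominator separately.
  f(x) = sinh(x)   ⇒   f'(x) = cosh(x)
  g(x) = e^(x) - 1   ⇒   g'(x) = e^(x)
  lim(x→0) f'(x)/g'(x) = lim(x→0) (cosh(x))/(e^(x))
  = 1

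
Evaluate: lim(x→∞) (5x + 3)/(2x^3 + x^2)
This is an ∞/∞ indeterminate form.

Apply L'Hôpital's rule: differentiate numerator and denominator separately.
  f(x) = 5·x + 3   ⇒   f'(x) = 5
  g(x) = 2·x^3 + x^2   ⇒   g'(x) = 6·x^2 + 2·x
  lim(x→∞) f'(x)/g'(x) = lim(x→∞) (5)/(6·x^2 + 2·x)
  = 0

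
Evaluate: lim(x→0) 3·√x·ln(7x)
This is a 0·∞ indeterminate form.

Rewrite 0·∞ as a quotient (0/0 or ∞/∞ form), then apply L'Hôpital's rule:
  lim(x→0) 3·√x·ln(7x) = 0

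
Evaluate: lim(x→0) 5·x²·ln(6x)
This is a 0·∞ indeterminate form.

Rewrite 0·∞ as a quotient (0/0 or ∞/∞ form), then apply L'Hôpital's rule:
  lim(x→0) 5·x²·ln(6x) = 0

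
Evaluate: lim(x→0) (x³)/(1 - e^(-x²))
This is a 0/0 indeterminate form.

Apply L'Hôpital's rule: differentiate numerator and denominator separately.
  f(x) = x^3   ⇒   f'(x) = 3·x^2
  g(x) = 1 - e^(-x^2)   ⇒   g'(x) = 2·x·e^(-x^2)
  lim(x→0) f'(x)/g'(x) = lim(x→0) (3·x^2)/(2·x·e^(-x^2))
  = 0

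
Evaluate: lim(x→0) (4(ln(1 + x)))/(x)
This is a 0/0 indeterminate form.

Apply L'Hôpital's rule: differentiate numerator and denominator separately.
  f(x) = 4·ln(x + 1)   ⇒   f'(x) = 4/(x + 1)
  g(x) = x   ⇒   g'(x) = 1
  lim(x→0) f'(x)/g'(x) = lim(x→0) (4/(x + 1))/(1)
  = 4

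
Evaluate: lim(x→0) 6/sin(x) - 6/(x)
This is an ∞-∞ indeterminate form.

Combine fractions or rationalize to convert ∞-∞ to 0/0 form:
  lim(x→0) 6/sin(x) - 6/(x) = 0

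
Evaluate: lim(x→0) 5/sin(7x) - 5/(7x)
This is an ∞-∞ indeterminate form.

Combine fractions or rationalize to convert ∞-∞ to 0/0 form:
  lim(x→0) 5/sin(7x) - 5/(7x) = 0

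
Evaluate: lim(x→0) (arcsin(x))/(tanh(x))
This is a 0/0 indeterminate form.

Apply L'Hôpital's rule: differentiate numerator and denominator separately.
  f(x) = asin(x)   ⇒   f'(x) = 1/sqrt(1 - x^2)
  g(x) = tanh(x)   ⇒   g'(x) = 1 - tanh(x)^2
  lim(x→0) f'(x)/g'(x) = lim(x→0) (1/sqrt(1 - x^2))/(1 - tanh(x)^2)
  = 1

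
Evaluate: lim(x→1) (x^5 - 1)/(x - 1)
This is a standard limit.

Factor or rationalize the expression:
  lim(x→1) (x^5 - 1)/(x - 1) = 5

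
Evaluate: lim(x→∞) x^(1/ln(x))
This is an exponential indeterminate form.

For exponential indeterminate forms, take the natural log:
  Let L = lim(x→∞) x^(1/ln(x))
  Then ln(L) = lim(x→∞) [exponent × ln(base)]
  Evaluate using L'Hôpital or standard limits, then exponentiate.
  L = e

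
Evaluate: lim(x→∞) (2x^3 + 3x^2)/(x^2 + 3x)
This is an ∞/∞ indeterminate form.

Apply L'Hôpital's rule: differentiate numerator and denominator separately.
  f(x) = 2·x^3 + 3·x^2   ⇒   f'(x) = 6·x^2 + 6·x
  g(x) = x^2 + 3·x   ⇒   g'(x) = 2·x + 3
  lim(x→∞) f'(x)/g'(x) = lim(x→∞) (6·x^2 + 6·x)/(2·x + 3)
  = ∞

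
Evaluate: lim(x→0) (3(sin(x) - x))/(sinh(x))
This is a 0/0 indeterminate form.

Apply L'Hôpital's rule: differentiate numerator and denominator separately.
  f(x) = -3·x + 3·sin(x)   ⇒   f'(x) = 3·cos(x) - 3
  g(x) = sinh(x)   ⇒   g'(x) = cosh(x)
  lim(x→0) f'(x)/g'(x) = lim(x→0) (3·cos(x) - 3)/(cosh(x))
  = 0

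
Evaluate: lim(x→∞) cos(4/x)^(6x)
This is an exponential indeterminate form.

For exponential indeterminate forms, take the natural log:
  Let L = lim(x→∞) cos(4/x)^(6x)
  Then ln(L) = lim(x→∞) [exponent × ln(base)]
  Evaluate using L'Hôpital or standard limits, then exponentiate.
  L = 1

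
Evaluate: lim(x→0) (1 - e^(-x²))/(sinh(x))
This is a 0/0 indeterminate form.

Apply L'Hôpital's rule: differentiate numerator and denominator separately.
  f(x) = 1 - e^(-x^2)   ⇒   f'(x) = 2·x·e^(-x^2)
  g(x) = sinh(x)   ⇒   g'(x) = cosh(x)
  lim(x→0) f'(x)/g'(x) = lim(x→0) (2·x·e^(-x^2))/(cosh(x))
  = 0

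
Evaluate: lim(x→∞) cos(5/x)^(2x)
This is an exponential indeterminate form.

For exponential indeterminate forms, take the natural log:
  Let L = lim(x→∞) cos(5/x)^(2x)
  Then ln(L) = lim(x→∞) [exponent × ln(base)]
  Evaluate using L'Hôpital or standard limits, then exponentiate.
  L = 1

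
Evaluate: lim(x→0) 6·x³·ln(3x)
This is a 0·∞ indeterminate form.

Rewrite 0·∞ as a quotient (0/0 or ∞/∞ form), then apply L'Hôpital's rule:
  lim(x→0) 6·x³·ln(3x) = 0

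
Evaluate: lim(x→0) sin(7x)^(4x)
This is an exponential indeterminate form.

For exponential indeterminate forms, take the natural log:
  Let L = lim(x→0) sin(7x)^(4x)
  Then ln(L) = lim(x→0) [exponent × ln(base)]
  Evaluate using L'Hôpital or standard limits, then exponentiate.
  L = 1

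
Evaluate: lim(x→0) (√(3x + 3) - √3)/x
This is a standard limit.

Factor or rationalize the expression:
  lim(x→0) (√(3x + 3) - √3)/x = sqrt(3)/2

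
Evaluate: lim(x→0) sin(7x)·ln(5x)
This is a 0·∞ indeterminate form.

Rewrite 0·∞ as a quotient (0/0 or ∞/∞ form), then apply L'Hôpital's rule:
  lim(x→0) sin(7x)·ln(5x) = 0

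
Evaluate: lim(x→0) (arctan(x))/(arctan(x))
This is a 0/0 indeterminate form.

Apply L'Hôpital's rule: differentiate numerator and denominator separately.
  f(x) = atan(x)   ⇒   f'(x) = 1/(x^2 + 1)
  g(x) = atan(x)   ⇒   g'(x) = 1/(x^2 + 1)
  lim(x→0) f'(x)/g'(x) = lim(x→0) (1/(x^2 + 1))/(1/(x^2 + 1))
  = 1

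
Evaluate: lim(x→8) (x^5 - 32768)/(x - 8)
This is a standard limit.

Factor or rationalize the expression:
  lim(x→8) (x^5 - 32768)/(x - 8) = 20480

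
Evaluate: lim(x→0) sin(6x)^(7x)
This is an exponential indeterminate form.

For exponential indeterminate forms, take the natural log:
  Let L = lim(x→0) sin(6x)^(7x)
  Then ln(L) = lim(x→0) [exponent × ln(base)]
  Evaluate using L'Hôpital or standard limits, then exponentiate.
  L = 1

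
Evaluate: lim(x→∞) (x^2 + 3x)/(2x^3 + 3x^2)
This is an ∞/∞ indeterminate form.

Apply L'Hôpital's rule: differentiate numerator and denominator separately.
  f(x) = x^2 + 3·x   ⇒   f'(x) = 2·x + 3
  g(x) = 2·x^3 + 3·x^2   ⇒   g'(x) = 6·x^2 + 6·x
  lim(x→∞) f'(x)/g'(x) = lim(x→∞) (2·x + 3)/(6·x^2 + 6·x)
  = 0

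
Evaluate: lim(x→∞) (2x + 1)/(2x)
This is an ∞/∞ indeterminate form.

Apply L'Hôpital's rule: differentiate numerator and denominator separately.
  f(x) = 2·x + 1   ⇒   f'(x) = 2
  g(x) = 2·x   ⇒   g'(x) = 2
  lim(x→∞) f'(x)/g'(x) = lim(x→∞) (2)/(2)
  = 1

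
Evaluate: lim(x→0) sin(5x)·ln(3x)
This is a 0·∞ indeterminate form.

Rewrite 0·∞ as a quotient (0/0 or ∞/∞ form), then apply L'Hôpital's rule:
  lim(x→0) sin(5x)·ln(3x) = 0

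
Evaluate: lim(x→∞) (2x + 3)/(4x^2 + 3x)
This is an ∞/∞ indeterminate form.

Apply L'Hôpital's rule: differentiate numerator and denominator separately.
  f(x) = 2·x + 3   ⇒   f'(x) = 2
  g(x) = 4·x^2 + 3·x   ⇒   g'(x) = 8·x + 3
  lim(x→∞) f'(x)/g'(x) = lim(x→∞) (2)/(8·x + 3)
  = 0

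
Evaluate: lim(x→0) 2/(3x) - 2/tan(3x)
This is an ∞-∞ indeterminate form.

Combine fractions or rationalize to convert ∞-∞ to 0/0 form:
  lim(x→0) 2/(3x) - 2/tan(3x) = 0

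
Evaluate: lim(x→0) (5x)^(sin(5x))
This is an exponential indeterminate form.

For exponential indeterminate forms, take the natural log:
  Let L = lim(x→0) (5x)^(sin(5x))
  Then ln(L) = lim(x→0) [exponent × ln(base)]
  Evaluate using L'Hôpital or standard limits, then exponentiate.
  L = 1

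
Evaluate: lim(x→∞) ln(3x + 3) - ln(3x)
This is an ∞-∞ indeterminate form.

Combine fractions or rationalize to convert ∞-∞ to 0/0 form:
  lim(x→∞) ln(3x + 3) - ln(3x) = 0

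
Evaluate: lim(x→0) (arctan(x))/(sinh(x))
This is a 0/0 indeterminate form.

Apply L'Hôpital's rule: differentiate numerator and denominator separately.
  f(x) = atan(x)   ⇒   f'(x) = 1/(x^2 + 1)
  g(x) = sinh(x)   ⇒   g'(x) = cosh(x)
  lim(x→0) f'(x)/g'(x) = lim(x→0) (1/(x^2 + 1))/(cosh(x))
  = 1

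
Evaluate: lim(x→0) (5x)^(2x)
This is an exponential indeterminate form.

For exponential indeterminate forms, take the natural log:
  Let L = lim(x→0) (5x)^(2x)
  Then ln(L) = lim(x→0) [exponent × ln(base)]
  Evaluate using L'Hôpital or standard limits, then exponentiate.
  L = 1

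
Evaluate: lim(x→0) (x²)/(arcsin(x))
This is a 0/0 indeterminate form.

Apply L'Hôpital's rule: differentiate numerator and denominator separately.
  f(x) = x^2   ⇒   f'(x) = 2·x
  g(x) = asin(x)   ⇒   g'(x) = 1/sqrt(1 - x^2)
  lim(x→0) f'(x)/g'(x) = lim(x→0) (2·x)/(1/sqrt(1 - x^2))
  = 0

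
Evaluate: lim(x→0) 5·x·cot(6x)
This is a 0·∞ indeterminate form.

Rewrite 0·∞ as a quotient (0/0 or ∞/∞ form), then apply L'Hôpital's rule:
  lim(x→0) 5·x·cot(6x) = 5/6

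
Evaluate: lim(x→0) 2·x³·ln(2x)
This is a 0·∞ indeterminate form.

Rewrite 0·∞ as a quotient (0/0 or ∞/∞ form), then apply L'Hôpital's rule:
  lim(x→0) 2·x³·ln(2x) = 0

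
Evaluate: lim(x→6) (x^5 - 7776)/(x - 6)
This is a standard limit.

Factor or rationalize the expression:
  lim(x→6) (x^5 - 7776)/(x - 6) = 6480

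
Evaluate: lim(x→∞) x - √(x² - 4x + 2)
This is an ∞-∞ indeterminate form.

Combine fractions or rationalize to convert ∞-∞ to 0/0 form:
  lim(x→∞) x - √(x² - 4x + 2) = 2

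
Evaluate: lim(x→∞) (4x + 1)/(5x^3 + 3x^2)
This is an ∞/∞ indeterminate form.

Apply L'Hôpital's rule: differentiate numerator and denominator separately.
  f(x) = 4·x + 1   ⇒   f'(x) = 4
  g(x) = 5·x^3 + 3·x^2   ⇒   g'(x) = 15·x^2 + 6·x
  lim(x→∞) f'(x)/g'(x) = lim(x→∞) (4)/(15·x^2 + 6·x)
  = 0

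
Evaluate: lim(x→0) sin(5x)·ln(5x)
This is a 0·∞ indeterminate form.

Rewrite 0·∞ as a quotient (0/0 or ∞/∞ form), then apply L'Hôpital's rule:
  lim(x→0) sin(5x)·ln(5x) = 0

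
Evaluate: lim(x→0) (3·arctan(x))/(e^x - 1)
This is a 0/0 indeterminate form.

Apply L'Hôpital's rule: differentiate numerator and denominator separately.
  f(x) = 3·atan(x)   ⇒   f'(x) = 3/(x^2 + 1)
  g(x) = e^(x) - 1   ⇒   g'(x) = e^(x)
  lim(x→0) f'(x)/g'(x) = lim(x→0) (3/(x^2 + 1))/(e^(x))
  = 3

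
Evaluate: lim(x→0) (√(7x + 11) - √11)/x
This is a standard limit.

Factor or rationalize the expression:
  lim(x→0) (√(7x + 11) - √11)/x = 7·sqrt(11)/22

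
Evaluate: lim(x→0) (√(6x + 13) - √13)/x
This is a standard limit.

Factor or rationalize the expression:
  lim(x→0) (√(6x + 13) - √13)/x = 3·sqrt(13)/13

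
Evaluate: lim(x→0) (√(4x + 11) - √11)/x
This is a standard limit.

Factor or rationalize the expression:
  lim(x→0) (√(4x + 11) - √11)/x = 2·sqrt(11)/11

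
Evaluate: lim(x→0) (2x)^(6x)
This is an exponential indeterminate form.

For exponential indeterminate forms, take the natural log:
  Let L = lim(x→0) (2x)^(6x)
  Then ln(L) = lim(x→0) [exponent × ln(base)]
  Evaluate using L'Hôpital or standard limits, then exponentiate.
  L = 1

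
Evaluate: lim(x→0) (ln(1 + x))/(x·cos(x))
This is a 0/0 indeterminate form.

Apply L'Hôpital's rule: differentiate numerator and denominator separately.
  f(x) = ln(x + 1)   ⇒   f'(x) = 1/(x + 1)
  g(x) = x·cos(x)   ⇒   g'(x) = -x·sin(x) + cos(x)
  lim(x→0) f'(x)/g'(x) = lim(x→0) (1/(x + 1))/(-x·sin(x) + cos(x))
  = 1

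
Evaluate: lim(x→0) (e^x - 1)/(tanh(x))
This is a 0/0 indeterminate form.

Apply L'Hôpital's rule: differentiate numerator and denominator separately.
  f(x) = e^(x) - 1   ⇒   f'(x) = e^(x)
  g(x) = tanh(x)   ⇒   g'(x) = 1 - tanh(x)^2
  lim(x→0) f'(x)/g'(x) = lim(x→0) (e^(x))/(1 - tanh(x)^2)
  = 1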